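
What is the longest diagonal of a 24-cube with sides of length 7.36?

||(7.36,7.36,...,7.36)|| = √(24)·7.36 ≈ 36.0565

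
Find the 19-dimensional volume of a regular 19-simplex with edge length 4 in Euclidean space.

V_19 = √(20) · 4^19 / (19! · 2^(19/2)) ≈ 1.39565e-08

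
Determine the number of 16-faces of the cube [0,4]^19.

Choose 16 of 19 axes to span the face (C(19,16) = 969 ways), then fix each of the remaining 3 coordinates at one of its two extreme values (2^3 = 8 ways): 969·8 = 7752.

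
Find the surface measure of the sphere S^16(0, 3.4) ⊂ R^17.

The surface area of an n-ball is 2π^(n/2) r^(n-1) / Γ(n/2). For n=17, r=3.4: 7.64315e+08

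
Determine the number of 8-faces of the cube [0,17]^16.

f_8(16-cube) = (16 choose 8) · 2^8 = 3294720.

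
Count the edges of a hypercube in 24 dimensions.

The 24-cube has n·2^(n-1) = 24·2^23 = 24·8388608 = 201326592 edges.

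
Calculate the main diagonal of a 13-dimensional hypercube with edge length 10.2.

d = √(10.2² + 10.2² + ... + 10.2²) [13 terms] = √(13·10.2²) = 10.2√13 ≈ 36.7766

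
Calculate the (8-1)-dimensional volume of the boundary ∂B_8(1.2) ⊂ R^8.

S_8(1.2) = 2·π^(8/2)·(1.2)^7 / Γ(8/2) ≈ 116.345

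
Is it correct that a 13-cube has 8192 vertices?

True. The 13-cube has 2^13 = 8192 vertices.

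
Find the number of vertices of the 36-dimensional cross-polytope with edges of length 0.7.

The vertices are ±e_1, ..., ±e_36, so there are 2·36 = 72.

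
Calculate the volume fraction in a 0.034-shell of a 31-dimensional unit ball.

Shell fraction = 1 - (1-0.034)^31 ≈ 0.657791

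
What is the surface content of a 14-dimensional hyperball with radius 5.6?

S_14(5.6) = 2·π^(14/2)·(5.6)^13 / Γ(14/2) ≈ 4.4688e+10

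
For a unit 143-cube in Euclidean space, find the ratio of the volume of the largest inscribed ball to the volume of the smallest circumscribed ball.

V_in / V_out = (r_in/r_out)^143 = (1/√143)^143 = 143^(-143/2) ≈ 7.8248e-155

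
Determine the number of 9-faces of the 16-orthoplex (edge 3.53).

Each 9-face is the convex hull of 10 vertices, one chosen as ±e_i from each of 10 distinct axes: 2^10·C(16,10) = 8200192.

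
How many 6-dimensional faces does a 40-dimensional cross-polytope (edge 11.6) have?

An n-cross-polytope has 2^(k+1)·C(n,k+1) k-faces. Here 2^7·C(40,7) = 128·18643560 = 2386375680.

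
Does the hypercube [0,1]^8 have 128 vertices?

False. The 8-cube has 2^8 = 256 vertices.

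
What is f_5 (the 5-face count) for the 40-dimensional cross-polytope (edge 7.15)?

Each 5-face is the convex hull of 6 vertices, one chosen as ±e_i from each of 6 distinct axes: 2^6·C(40,6) = 245656320.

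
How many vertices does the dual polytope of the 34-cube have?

An n-cross-polytope has 2n vertices; here n = 34, giving 68.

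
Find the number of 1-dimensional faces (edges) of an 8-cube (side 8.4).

The 8-cube has n·2^(n-1) = 8·2^7 = 8·128 = 1024 edges.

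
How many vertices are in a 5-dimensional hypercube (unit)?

Choose 0 of 5 axes to span the face (C(5,0) = 1 way), then fix each of the remaining 5 coordinates at one of its two extreme values (2^5 = 32 ways): 1·32 = 32.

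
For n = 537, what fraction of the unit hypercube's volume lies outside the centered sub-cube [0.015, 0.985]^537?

1 - (1 - 2·0.015)^537 = 1 - 0.97^537 ≈ 0.9999999212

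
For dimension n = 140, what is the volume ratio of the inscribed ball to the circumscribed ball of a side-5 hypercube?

V_in / V_out = (r_in/r_out)^140 = (1/√140)^140 = 140^(-140/2) ≈ 5.90252e-151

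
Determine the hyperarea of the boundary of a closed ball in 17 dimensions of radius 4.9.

The surface area of an n-ball is 2π^(n/2) r^(n-1) / Γ(n/2). For n=17, r=4.9: 2.64696e+11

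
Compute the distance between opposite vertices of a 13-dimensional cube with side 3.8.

The space diagonal of an n-cube of side s is s√n. Here 3.8·√13 ≈ 13.7011.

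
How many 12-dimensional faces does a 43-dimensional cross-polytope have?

Number of 12-faces = 2^(12+1) · C(43,12+1) = 8192 · 36576848168 = 299637540192256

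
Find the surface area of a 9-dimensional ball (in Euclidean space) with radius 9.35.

S_9(9.35) = 2·π^(9/2)·(9.35)^8 / Γ(9/2) ≈ 1.73402e+09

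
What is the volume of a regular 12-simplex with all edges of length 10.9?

V = (10.9^12 / 12!) · √((12+1) / 2^12) ≈ 330.805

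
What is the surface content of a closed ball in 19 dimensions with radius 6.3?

S = n·V_n(r)/r = 19·V_19(6.3)/6.3 (volume-to-surface relation), giving 2.16506e+14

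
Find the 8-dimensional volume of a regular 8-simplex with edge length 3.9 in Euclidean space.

V = (3.9^8 / 8!) · √((8+1) / 2^8) ≈ 0.248884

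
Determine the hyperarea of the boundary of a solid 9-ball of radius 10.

S_9(10) = 2·π^(9/2)·(10)^8 / Γ(9/2) = 640000000·π^4/21 ≈ 2.96866e+09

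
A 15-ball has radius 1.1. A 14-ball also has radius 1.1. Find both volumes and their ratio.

V_15(1.1) ≈ 1.59338. V_14(1.1) ≈ 2.27571. Ratio V_15/V_14 ≈ 0.7002.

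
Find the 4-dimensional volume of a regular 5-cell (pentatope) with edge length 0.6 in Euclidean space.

V_4 = √(5) · 0.6^4 / (4! · 2^(4/2)) ≈ 0.00301869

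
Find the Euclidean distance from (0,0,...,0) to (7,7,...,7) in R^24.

||(7,7,...,7)|| = √(24)·7 ≈ 34.2929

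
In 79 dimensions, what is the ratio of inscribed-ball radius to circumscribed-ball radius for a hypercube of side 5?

r_in / r_out = (5/2) / (5√79/2) = 1/√79 ≈ 0.112509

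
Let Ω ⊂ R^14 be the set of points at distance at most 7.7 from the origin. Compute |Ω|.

Volume = π^{14/2}·(7.7)^14/Γ(8) ≈ 1.54344e+12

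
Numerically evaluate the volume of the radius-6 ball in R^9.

V = 11943936·π^4/35 ≈ 3.32414e+07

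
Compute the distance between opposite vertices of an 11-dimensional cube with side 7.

||(7,7,...,7)|| = √(11)·7 ≈ 23.2164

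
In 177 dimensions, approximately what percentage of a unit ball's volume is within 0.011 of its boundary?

1 - (1-0.011)^177 ≈ 0.85883 ≈ 85.88%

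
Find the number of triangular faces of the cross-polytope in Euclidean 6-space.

An n-cross-polytope has 2^(k+1)·C(n,k+1) k-faces. Here 2^3·C(6,3) = 8·20 = 160.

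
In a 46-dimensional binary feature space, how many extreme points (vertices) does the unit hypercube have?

Each vertex is a binary string of length 46, so there are 2^46 = 70368744177664.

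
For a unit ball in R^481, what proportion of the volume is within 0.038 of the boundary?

1 - (1-0.038)^481 ≈ 0.9999999919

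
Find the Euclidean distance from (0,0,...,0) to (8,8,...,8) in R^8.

The space diagonal of an n-cube of side s is s√n. Here 8·√8 ≈ 22.6274.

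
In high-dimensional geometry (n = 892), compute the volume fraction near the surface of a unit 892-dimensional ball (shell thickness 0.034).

1 - (1-0.034)^892 ≈ 1 - 3.977e-14 ≈ (100 - 3.97e-12)%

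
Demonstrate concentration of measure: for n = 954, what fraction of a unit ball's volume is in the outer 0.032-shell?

1 - (1-0.032)^954 ≈ 1 - 3.35e-14 ≈ (100 - 3.35e-12)%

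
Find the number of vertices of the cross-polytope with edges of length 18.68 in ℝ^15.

f_0(15-orthoplex) = 2^1 · (15 choose 1) = 30.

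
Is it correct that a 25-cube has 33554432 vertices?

True. The 25-cube has 2^25 = 33554432 vertices.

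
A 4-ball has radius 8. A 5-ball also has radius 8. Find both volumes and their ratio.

V_4(8) ≈ 20212.9. V_5(8) ≈ 172484. Ratio V_4/V_5 ≈ 0.1172.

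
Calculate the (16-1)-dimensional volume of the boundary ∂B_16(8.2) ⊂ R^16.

|∂B_16(8.2)| ≈ 1.9187e+14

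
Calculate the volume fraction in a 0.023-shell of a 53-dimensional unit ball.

1 - (1-0.023)^53 ≈ 0.708652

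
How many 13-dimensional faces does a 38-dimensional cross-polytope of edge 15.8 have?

An n-cross-polytope has 2^(k+1)·C(n,k+1) k-faces. Here 2^14·C(38,14) = 16384·9669554100 = 158425974374400.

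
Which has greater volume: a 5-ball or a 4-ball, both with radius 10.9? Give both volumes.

V_5(10.9) ≈ 809899. V_4(10.9) ≈ 69658.8. The 5-ball is larger.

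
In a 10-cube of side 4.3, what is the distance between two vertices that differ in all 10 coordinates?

||(4.3,4.3,...,4.3)|| = √(10)·4.3 ≈ 13.5978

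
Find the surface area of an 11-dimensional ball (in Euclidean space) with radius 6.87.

The surface area of an n-ball is 2π^(n/2) r^(n-1) / Γ(n/2). For n=11, r=6.87: 4.85361e+09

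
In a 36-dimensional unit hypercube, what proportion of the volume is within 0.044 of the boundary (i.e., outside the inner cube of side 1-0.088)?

1 - (1 - 2·0.044)^36 = 1 - 0.912^36 ≈ 0.963708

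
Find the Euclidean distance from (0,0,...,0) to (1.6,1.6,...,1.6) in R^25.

Diagonal = √25 · 1.6 = 8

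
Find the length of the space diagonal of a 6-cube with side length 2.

The space diagonal of an n-cube of side s is s√n. Here 2·√6 ≈ 4.89898.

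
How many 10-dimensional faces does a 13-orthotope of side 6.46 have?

An n-cube has C(n,k)·2^(n-k) k-faces. Here C(13,10)·2^3 = 286·8 = 2288.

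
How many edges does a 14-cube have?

The 14-cube has n·2^(n-1) = 14·2^13 = 14·8192 = 114688 edges.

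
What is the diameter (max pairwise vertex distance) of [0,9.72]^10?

||(9.72,9.72,...,9.72)|| = √(10)·9.72 ≈ 30.7373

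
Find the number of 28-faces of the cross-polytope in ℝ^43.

Each 28-face is the convex hull of 29 vertices, one chosen as ±e_i from each of 29 distinct axes: 2^29·C(43,29) = 42079383930085048320.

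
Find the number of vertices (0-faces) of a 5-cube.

An n-cube has C(n,k)·2^(n-k) k-faces. Here C(5,0)·2^5 = 1·32 = 32.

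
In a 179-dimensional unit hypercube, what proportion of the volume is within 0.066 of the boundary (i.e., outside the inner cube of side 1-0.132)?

Shell fraction = 1 - (1-0.132)^179 ≈ 1 - 9.886e-12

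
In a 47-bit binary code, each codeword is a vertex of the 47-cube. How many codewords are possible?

Each vertex is a binary string of length 47, so there are 2^47 = 140737488355328.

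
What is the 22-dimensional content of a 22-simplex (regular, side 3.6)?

Volume = 3.6^22 · √(23/2^22) / 22! ≈ 3.6093e-12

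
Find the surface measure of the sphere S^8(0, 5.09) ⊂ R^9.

The surface area of an n-ball is 2π^(n/2) r^(n-1) / Γ(n/2). For n=9, r=5.09: 1.33753e+07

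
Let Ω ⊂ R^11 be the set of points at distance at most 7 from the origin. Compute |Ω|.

Volume = π^{11/2}·(7)^11/Γ(13/2) = 18078415936·π^5/1485 ≈ 3.72549e+09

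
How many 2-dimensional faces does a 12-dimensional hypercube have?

Choose 2 of 12 axes to span the face (C(12,2) = 66 ways), then fix each of the remaining 10 coordinates at one of its two extreme values (2^10 = 1024 ways): 66·1024 = 67584.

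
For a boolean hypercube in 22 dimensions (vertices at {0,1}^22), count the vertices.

Each vertex is a binary string of length 22, so there are 2^22 = 4194304.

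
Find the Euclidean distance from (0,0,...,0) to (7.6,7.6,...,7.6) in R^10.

||(7.6,7.6,...,7.6)|| = √(10)·7.6 ≈ 24.0333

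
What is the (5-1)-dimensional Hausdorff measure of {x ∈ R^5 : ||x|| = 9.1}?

S = n·V_n(r)/r = 5·V_5(9.1)/9.1 (volume-to-surface relation), giving 180482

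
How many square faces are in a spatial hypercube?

f_2(3-cube) = (3 choose 2) · 2^1 = 6.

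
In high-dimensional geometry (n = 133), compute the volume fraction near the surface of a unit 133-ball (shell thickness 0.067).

1 - (1-0.067)^133 ≈ 0.999901 ≈ 99.9901%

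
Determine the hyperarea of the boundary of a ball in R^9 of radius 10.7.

The surface area of an n-ball is 2π^(n/2) r^(n-1) / Γ(n/2). For n=9, r=10.7: 5.10071e+09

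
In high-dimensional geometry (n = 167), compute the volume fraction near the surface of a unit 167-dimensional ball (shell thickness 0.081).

1 - (1-0.081)^167 ≈ 0.9999992524 ≈ 99.999925%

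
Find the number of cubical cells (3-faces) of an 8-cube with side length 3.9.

Choose 3 of 8 axes to span the face (C(8,3) = 56 ways), then fix each of the remaining 5 coordinates at one of its two extreme values (2^5 = 32 ways): 56·32 = 1792.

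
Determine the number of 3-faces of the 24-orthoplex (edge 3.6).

Number of 3-faces = 2^(3+1) · C(24,3+1) = 16 · 10626 = 170016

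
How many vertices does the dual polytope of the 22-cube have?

An n-cross-polytope has 2n vertices; here n = 22, giving 44.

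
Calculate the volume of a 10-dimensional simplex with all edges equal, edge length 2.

Volume = 2^10 · √(11/2^10) / 10! ≈ 2.92471e-05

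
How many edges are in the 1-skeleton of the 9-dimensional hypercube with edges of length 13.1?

Each of the 2^9 = 512 vertices has degree 9; total edges = 9·2^9/2 = 2304.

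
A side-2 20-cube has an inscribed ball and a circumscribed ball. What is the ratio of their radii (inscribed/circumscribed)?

r_in = 2/2 (half the side); r_out = 2√20/2 (half the diagonal). Ratio = 1/√20 ≈ 0.223607.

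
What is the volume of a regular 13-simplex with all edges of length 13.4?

V = (13.4^13 / 13!) · √((13+1) / 2^13) ≈ 2981.61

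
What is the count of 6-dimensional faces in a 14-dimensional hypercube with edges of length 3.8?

Number of 6-faces = C(14,6) · 2^(14-6) = 3003 · 256 = 768768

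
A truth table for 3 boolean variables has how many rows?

The 3-cube has 2^3 = 8 vertices.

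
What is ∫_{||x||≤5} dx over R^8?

Volume = π^{8/2}·(5)^8/Γ(5) = 390625·π^4/24 ≈ 1.58543e+06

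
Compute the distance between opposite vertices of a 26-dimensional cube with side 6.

d = √(6² + 6² + ... + 6²) [26 terms] = √(26·6²) = 6√26 ≈ 30.5941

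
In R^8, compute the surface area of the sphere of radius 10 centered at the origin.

|∂B_8(10)| = 10000000·π^4/3 ≈ 3.24697e+08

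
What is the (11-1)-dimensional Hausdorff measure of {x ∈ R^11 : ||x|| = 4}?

|∂B_11(4)| = 67108864·π^5/945 ≈ 2.17319e+07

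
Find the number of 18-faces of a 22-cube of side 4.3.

f_18(22-cube) = (22 choose 18) · 2^4 = 117040.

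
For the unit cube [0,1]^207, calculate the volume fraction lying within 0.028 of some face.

The inner cube has side 1-2·0.028 = 0.944 and volume (0.944)^207 ≈ 6.595e-06, so the shell holds 0.999993 of the volume.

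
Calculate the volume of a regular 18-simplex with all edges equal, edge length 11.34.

V_18 = √(19) · 11.34^18 / (18! · 2^(18/2)) ≈ 12.7879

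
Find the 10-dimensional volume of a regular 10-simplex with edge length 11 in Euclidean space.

For a regular n-simplex with edge a, V = (a^n / n!)·√((n+1)/2^n). With a=11, n=10: V ≈ 740.816.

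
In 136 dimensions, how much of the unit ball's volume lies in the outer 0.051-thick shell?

V(inner)/V(outer) = ((1-0.051)/1)^136 ≈ 0.0008095, so the shell fraction is 0.999191.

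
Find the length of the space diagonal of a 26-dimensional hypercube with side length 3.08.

The space diagonal of an n-cube of side s is s√n. Here 3.08·√26 ≈ 15.705.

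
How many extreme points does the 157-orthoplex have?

The vertices are ±e_1, ..., ±e_157, so there are 2·157 = 314.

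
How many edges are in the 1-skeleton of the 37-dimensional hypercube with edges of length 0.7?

The 37-cube has n·2^(n-1) = 37·2^36 = 37·68719476736 = 2542620639232 edges.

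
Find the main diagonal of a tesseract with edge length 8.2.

Diagonal = √4 · 8.2 = 16.4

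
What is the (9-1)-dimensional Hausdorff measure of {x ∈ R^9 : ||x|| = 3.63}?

|∂B_9(3.63)| ≈ 894980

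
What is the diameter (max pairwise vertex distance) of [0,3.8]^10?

||(3.8,3.8,...,3.8)|| = √(10)·3.8 ≈ 12.0167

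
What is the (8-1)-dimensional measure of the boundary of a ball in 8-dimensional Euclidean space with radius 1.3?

S = n·V_n(r)/r = 8·V_8(1.3)/1.3 (volume-to-surface relation), giving 203.743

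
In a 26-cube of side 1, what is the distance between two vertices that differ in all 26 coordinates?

Diagonal = √26 · 1 ≈ 5.09902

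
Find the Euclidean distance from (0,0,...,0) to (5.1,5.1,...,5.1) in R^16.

Diagonal = √16 · 5.1 = 20.4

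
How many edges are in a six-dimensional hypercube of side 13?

Choose 1 of 6 axes to span the face (C(6,1) = 6 ways), then fix each of the remaining 5 coordinates at one of its two extreme values (2^5 = 32 ways): 6·32 = 192.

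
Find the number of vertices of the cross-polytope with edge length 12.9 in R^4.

An n-cross-polytope has 2^(k+1)·C(n,k+1) k-faces. Here 2^1·C(4,1) = 2·4 = 8.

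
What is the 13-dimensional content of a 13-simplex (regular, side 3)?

V_13 = √(14) · 3^13 / (13! · 2^(13/2)) ≈ 1.05844e-05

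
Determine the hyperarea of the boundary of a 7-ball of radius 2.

|∂B_7(2)| = 1024·π^3/15 ≈ 2116.7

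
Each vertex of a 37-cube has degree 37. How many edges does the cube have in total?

An n-cube has n·2^(n-1) edges. With n = 37: 37·68719476736 = 2542620639232.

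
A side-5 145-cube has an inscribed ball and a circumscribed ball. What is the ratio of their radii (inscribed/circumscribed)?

r_in = 5/2 (half the side); r_out = 5√145/2 (half the diagonal). Ratio = 1/√145 ≈ 0.0830455.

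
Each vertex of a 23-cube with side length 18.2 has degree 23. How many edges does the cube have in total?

An n-cube has n·2^(n-1) edges. With n = 23: 23·4194304 = 96468992.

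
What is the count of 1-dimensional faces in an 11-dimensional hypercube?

An n-cube has C(n,k)·2^(n-k) k-faces. Here C(11,1)·2^10 = 11·1024 = 11264.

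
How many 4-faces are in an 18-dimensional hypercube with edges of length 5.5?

Choose 4 of 18 axes to span the face (C(18,4) = 3060 ways), then fix each of the remaining 14 coordinates at one of its two extreme values (2^14 = 16384 ways): 3060·16384 = 50135040.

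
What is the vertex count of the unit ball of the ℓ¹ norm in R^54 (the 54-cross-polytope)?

The vertices are ±e_1, ..., ±e_54, so there are 2·54 = 108.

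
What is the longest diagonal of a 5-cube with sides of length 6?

The space diagonal of an n-cube of side s is s√n. Here 6·√5 ≈ 13.4164.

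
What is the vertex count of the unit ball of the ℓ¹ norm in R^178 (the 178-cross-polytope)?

The 178-dimensional cross-polytope has 2n = 2·178 = 356 vertices.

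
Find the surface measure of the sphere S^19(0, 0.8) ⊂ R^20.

S_20(0.8) = 2·π^(20/2)·(0.8)^19 / Γ(20/2) ≈ 0.00743833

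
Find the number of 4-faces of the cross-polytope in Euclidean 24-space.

f_4(24-orthoplex) = 2^5 · (24 choose 5) = 1360128.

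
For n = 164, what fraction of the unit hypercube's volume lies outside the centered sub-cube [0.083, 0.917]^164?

The inner cube has side 1-2·0.083 = 0.834 and volume (0.834)^164 ≈ 1.178e-13, so the shell holds 1 - 1.178e-13 of the volume.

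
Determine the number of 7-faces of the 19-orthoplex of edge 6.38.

Number of 7-faces = 2^(7+1) · C(19,7+1) = 256 · 75582 = 19348992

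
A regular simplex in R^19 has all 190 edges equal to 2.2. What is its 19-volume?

V = (2.2^19 / 19!) · √((19+1) / 2^19) ≈ 1.62804e-13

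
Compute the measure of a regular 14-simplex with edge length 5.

Volume = 5^14 · √(15/2^14) / 14! ≈ 0.0021184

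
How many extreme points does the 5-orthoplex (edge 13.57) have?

An n-cross-polytope has 2n vertices; here n = 5, giving 10.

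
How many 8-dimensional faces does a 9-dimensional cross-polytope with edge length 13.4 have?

An n-cross-polytope has 2^(k+1)·C(n,k+1) k-faces. Here 2^9·C(9,9) = 512·1 = 512.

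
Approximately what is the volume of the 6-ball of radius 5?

Volume = π^{6/2}·(5)^6/Γ(4) = 15625·π^3/6 ≈ 80745.5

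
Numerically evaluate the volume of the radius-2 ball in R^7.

Volume = π^{7/2}·(2)^7/Γ(9/2) = 2048·π^3/105 ≈ 604.77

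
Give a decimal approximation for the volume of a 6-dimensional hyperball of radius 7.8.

V_6(7.8) = π^(6/2) · (7.8)^6 / Γ(6/2 + 1) ≈ 1.16377e+06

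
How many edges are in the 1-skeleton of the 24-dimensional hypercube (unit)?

Number of 1-faces = C(24,1)·2^(24-1) = 24·8388608 = 201326592.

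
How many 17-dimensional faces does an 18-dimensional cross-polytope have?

Number of 17-faces = 2^(17+1) · C(18,17+1) = 262144 · 1 = 262144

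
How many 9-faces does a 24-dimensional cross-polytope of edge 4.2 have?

Number of 9-faces = 2^(9+1) · C(24,9+1) = 1024 · 1961256 = 2008326144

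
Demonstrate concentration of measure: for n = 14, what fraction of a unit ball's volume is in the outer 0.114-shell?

1 - (1-0.114)^14 ≈ 0.816316 ≈ 81.63%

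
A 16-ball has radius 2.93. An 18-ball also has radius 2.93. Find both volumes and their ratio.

V_16(2.93) ≈ 6.94321e+06. V_18(2.93) ≈ 2.08067e+07. Ratio V_16/V_18 ≈ 0.3337.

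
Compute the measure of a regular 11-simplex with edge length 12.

V_11 = √(12) · 12^11 / (11! · 2^(11/2)) ≈ 1424.83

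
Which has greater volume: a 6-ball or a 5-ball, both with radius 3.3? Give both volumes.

V_6(3.3) ≈ 6673.94. V_5(3.3) ≈ 2060. The 6-ball is larger.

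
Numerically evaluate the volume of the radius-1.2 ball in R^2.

The n-ball volume is π^(n/2)·r^n/Γ(n/2+1). With n=2, r=1.2: V ≈ 4.52389.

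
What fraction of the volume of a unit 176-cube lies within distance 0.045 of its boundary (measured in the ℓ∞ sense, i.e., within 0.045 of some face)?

The inner cube has side 1-2·0.045 = 0.91 and volume (0.91)^176 ≈ 6.184e-08, so the shell holds 0.9999999382 of the volume.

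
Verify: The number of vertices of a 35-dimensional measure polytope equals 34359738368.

True. The 35-cube has 2^35 = 34359738368 vertices.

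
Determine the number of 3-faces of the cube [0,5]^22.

An n-cube has C(n,k)·2^(n-k) k-faces. Here C(22,3)·2^19 = 1540·524288 = 807403520.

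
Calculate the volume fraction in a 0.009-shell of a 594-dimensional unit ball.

Shell fraction = 1 - (1-0.009)^594 ≈ 0.995347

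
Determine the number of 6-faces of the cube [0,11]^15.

f_6(15-cube) = (15 choose 6) · 2^9 = 2562560.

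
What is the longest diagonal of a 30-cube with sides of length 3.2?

||(3.2,3.2,...,3.2)|| = √(30)·3.2 ≈ 17.5271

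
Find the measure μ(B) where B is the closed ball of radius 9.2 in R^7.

V_7(9.2) = π^(7/2) · (9.2)^7 / Γ(7/2 + 1) ≈ 2.63569e+07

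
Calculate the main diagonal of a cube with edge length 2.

Diagonal = √3 · 2 ≈ 3.4641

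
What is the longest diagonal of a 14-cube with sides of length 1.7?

The space diagonal of an n-cube of side s is s√n. Here 1.7·√14 ≈ 6.36082.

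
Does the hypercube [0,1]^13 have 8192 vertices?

True. The 13-cube has 2^13 = 8192 vertices.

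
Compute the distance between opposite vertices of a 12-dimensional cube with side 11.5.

Diagonal = √12 · 11.5 ≈ 39.8372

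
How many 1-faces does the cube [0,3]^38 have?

An n-cube has n·2^(n-1) edges. With n = 38: 38·137438953472 = 5222680231936.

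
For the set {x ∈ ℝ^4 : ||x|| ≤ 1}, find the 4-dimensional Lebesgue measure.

The n-ball volume is π^(n/2)·r^n/Γ(n/2+1). With n=4, r=1: V = π^2/2 ≈ 4.9348.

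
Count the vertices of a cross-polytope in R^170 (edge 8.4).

Number of vertices = 2n = 340.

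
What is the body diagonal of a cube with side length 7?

||(7,7,...,7)|| = √(3)·7 ≈ 12.1244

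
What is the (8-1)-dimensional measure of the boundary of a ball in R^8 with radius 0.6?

S = n·V_n(r)/r = 8·V_8(0.6)/0.6 (volume-to-surface relation), giving 0.908944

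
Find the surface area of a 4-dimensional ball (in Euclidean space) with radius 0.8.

S_4(0.8) = 2·π^(4/2)·(0.8)^3 / Γ(4/2) ≈ 10.1065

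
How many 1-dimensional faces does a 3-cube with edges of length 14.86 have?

f_1(3-cube) = (3 choose 1) · 2^2 = 12.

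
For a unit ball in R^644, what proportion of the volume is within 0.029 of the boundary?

V(inner)/V(outer) = ((1-0.029)/1)^644 ≈ 5.877e-09, so the shell fraction is 0.9999999941.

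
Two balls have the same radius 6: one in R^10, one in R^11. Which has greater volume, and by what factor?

V_10(6) ≈ 1.54199e+08, V_11(6) ≈ 6.83547e+08. The 11-ball is larger by a factor of 4.433.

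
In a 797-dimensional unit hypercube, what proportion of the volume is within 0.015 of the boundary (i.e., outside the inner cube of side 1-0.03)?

Shell fraction = 1 - (1-0.03)^797 ≈ 1 - 2.865e-11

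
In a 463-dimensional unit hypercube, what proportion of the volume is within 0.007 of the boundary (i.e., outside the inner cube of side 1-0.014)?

Shell fraction = 1 - (1-0.014)^463 ≈ 0.998538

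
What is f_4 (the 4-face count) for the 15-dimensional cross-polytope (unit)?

f_4(15-orthoplex) = 2^5 · (15 choose 5) = 96096.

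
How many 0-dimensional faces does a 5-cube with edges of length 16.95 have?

Choose 0 of 5 axes to span the face (C(5,0) = 1 way), then fix each of the remaining 5 coordinates at one of its two extreme values (2^5 = 32 ways): 1·32 = 32.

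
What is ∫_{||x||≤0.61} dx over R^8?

The n-ball volume is π^(n/2)·r^n/Γ(n/2+1). With n=8, r=0.61: V ≈ 0.0778085.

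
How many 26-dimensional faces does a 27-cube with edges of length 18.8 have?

An n-cube has C(n,k)·2^(n-k) k-faces. Here C(27,26)·2^1 = 27·2 = 54.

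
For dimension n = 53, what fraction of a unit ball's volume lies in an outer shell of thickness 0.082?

1 - (1-0.082)^53 ≈ 0.989268 ≈ 98.93%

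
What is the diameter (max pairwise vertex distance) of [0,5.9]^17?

d = √(5.9² + 5.9² + ... + 5.9²) [17 terms] = √(17·5.9²) = 5.9√17 ≈ 24.3263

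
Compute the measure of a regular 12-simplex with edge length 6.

For a regular n-simplex with edge a, V = (a^n / n!)·√((n+1)/2^n). With a=6, n=12: V ≈ 0.256018.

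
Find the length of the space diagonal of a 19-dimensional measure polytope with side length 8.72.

d = √(8.72² + 8.72² + ... + 8.72²) [19 terms] = √(19·8.72²) = 8.72√19 ≈ 38.0096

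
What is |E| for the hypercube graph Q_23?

The 23-cube has n·2^(n-1) = 23·2^22 = 23·4194304 = 96468992 edges.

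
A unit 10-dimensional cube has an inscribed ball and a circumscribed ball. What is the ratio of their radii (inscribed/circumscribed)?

Ratio = (s/2)/(s√10/2) = 10^(-1/2) ≈ 0.316228.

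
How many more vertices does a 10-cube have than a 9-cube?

The 10-cube has 2^10 = 1024 vertices. The 9-cube has 2^9 = 512 vertices. Difference: 1024 - 512 = 512.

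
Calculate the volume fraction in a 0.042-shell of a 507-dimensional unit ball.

V(inner)/V(outer) = ((1-0.042)/1)^507 ≈ 3.567e-10, so the shell fraction is 1 - 3.567e-10.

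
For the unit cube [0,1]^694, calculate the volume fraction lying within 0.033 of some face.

Shell fraction = 1 - (1-0.066)^694 ≈ 1 - 2.635e-21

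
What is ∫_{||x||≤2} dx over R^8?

V = 32·π^4/3 ≈ 1039.03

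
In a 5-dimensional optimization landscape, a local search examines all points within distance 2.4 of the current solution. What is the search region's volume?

V_5(2.4) = π^(5/2) · (2.4)^5 / Γ(5/2 + 1) ≈ 419.136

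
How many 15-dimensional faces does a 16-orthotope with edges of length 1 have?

f_15(16-cube) = (16 choose 15) · 2^1 = 32.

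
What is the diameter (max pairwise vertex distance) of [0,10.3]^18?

d = √(10.3² + 10.3² + ... + 10.3²) [18 terms] = √(18·10.3²) = 10.3√18 ≈ 43.6992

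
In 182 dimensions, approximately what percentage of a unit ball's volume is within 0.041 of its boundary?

1 - (1-0.041)^182 ≈ 0.999509 ≈ 99.9509%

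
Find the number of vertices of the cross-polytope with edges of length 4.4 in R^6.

Each 0-face is the convex hull of 1 vertex, one chosen as ±e_i from each of 1 distinct axis: 2^1·C(6,1) = 12.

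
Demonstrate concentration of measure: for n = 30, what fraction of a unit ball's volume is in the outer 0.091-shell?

1 - (1-0.091)^30 ≈ 0.942863 ≈ 94.29%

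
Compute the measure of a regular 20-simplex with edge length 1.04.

V_20 = √(21) · 1.04^20 / (20! · 2^(20/2)) ≈ 4.03043e-21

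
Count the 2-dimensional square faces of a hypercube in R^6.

f_2(6-cube) = (6 choose 2) · 2^4 = 240.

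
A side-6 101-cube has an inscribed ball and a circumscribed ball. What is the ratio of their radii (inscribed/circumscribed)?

r_in = 6/2 (half the side); r_out = 6√101/2 (half the diagonal). Ratio = 1/√101 ≈ 0.0995037.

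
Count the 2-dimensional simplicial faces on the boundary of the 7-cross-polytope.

Each 2-face is the convex hull of 3 vertices, one chosen as ±e_i from each of 3 distinct axes: 2^3·C(7,3) = 280.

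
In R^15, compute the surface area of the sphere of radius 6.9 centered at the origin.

S = n·V_n(r)/r = 15·V_15(6.9)/6.9 (volume-to-surface relation), giving 3.17255e+12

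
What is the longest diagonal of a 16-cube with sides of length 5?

||(5,5,...,5)|| = √(16)·5 = 20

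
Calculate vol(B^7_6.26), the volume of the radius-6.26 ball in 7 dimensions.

Volume = π^{7/2}·(6.26)^7/Γ(9/2) ≈ 1.77992e+06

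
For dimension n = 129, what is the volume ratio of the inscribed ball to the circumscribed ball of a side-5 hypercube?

The radii are 5/2 and 5√129/2, so the volume ratio is (1/√129)^129 = 129^{-129/2} ≈ 7.36146e-137.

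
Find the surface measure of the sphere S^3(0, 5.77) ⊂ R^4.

|∂B_4(5.77)| ≈ 3791.9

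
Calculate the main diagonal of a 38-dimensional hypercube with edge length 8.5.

d = √(8.5² + 8.5² + ... + 8.5²) [38 terms] = √(38·8.5²) = 8.5√38 ≈ 52.3975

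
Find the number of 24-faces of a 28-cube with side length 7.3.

f_24(28-cube) = (28 choose 24) · 2^4 = 327600.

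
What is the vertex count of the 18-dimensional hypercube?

Number of vertices = 2^18 = 262144.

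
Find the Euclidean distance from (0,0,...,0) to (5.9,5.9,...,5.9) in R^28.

||(5.9,5.9,...,5.9)|| = √(28)·5.9 ≈ 31.2199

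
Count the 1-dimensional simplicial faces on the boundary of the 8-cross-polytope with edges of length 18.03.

Each 1-face is the convex hull of 2 vertices, one chosen as ±e_i from each of 2 distinct axes: 2^2·C(8,2) = 112.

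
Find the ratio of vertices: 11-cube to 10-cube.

The 11-cube has 2^11 = 2048 vertices. The 10-cube has 2^10 = 1024 vertices. Ratio: 2048/1024 = 2.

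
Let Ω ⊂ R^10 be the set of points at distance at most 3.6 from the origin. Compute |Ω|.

V_10(3.6) = π^(10/2) · (3.6)^10 / Γ(10/2 + 1) ≈ 932380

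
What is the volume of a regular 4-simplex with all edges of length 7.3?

V = (7.3^4 / 4!) · √((4+1) / 2^4) ≈ 66.1462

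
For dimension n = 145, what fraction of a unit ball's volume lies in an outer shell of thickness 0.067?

1 - (1-0.067)^145 ≈ 0.999957 ≈ 99.995706%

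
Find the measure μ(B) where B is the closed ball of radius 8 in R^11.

V_11(8) = π^(11/2) · (8)^11 / Γ(11/2 + 1) = 549755813888·π^5/10395 ≈ 1.61843e+10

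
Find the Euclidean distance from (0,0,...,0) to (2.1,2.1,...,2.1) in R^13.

Diagonal = √13 · 2.1 ≈ 7.57166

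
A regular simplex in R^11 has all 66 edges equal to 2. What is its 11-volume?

For a regular n-simplex with edge a, V = (a^n / n!)·√((n+1)/2^n). With a=2, n=11: V ≈ 3.92735e-06.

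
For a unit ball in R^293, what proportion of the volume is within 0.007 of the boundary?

Shell fraction = 1 - (1-0.007)^293 ≈ 0.872318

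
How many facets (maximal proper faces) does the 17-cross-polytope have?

f_16(17-orthoplex) = 2^17 · (17 choose 17) = 131072.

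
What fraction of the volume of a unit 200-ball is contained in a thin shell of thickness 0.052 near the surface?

1 - (1-0.052)^200 ≈ 0.999977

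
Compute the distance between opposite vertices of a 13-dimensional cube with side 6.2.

||(6.2,6.2,...,6.2)|| = √(13)·6.2 ≈ 22.3544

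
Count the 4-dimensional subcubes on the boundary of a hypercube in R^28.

Number of 4-faces = C(28,4) · 2^(28-4) = 20475 · 16777216 = 343513497600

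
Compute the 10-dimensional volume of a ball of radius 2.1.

Volume = π^{10/2}·(2.1)^10/Γ(6) ≈ 4253.64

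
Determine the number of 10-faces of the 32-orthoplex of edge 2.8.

Each 10-face is the convex hull of 11 vertices, one chosen as ±e_i from each of 11 distinct axes: 2^11·C(32,11) = 264242135040.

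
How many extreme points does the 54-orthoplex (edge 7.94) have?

An n-cross-polytope has 2n vertices; here n = 54, giving 108.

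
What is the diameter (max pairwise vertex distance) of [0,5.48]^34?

||(5.48,5.48,...,5.48)|| = √(34)·5.48 ≈ 31.9536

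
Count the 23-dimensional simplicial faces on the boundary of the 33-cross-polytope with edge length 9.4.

An n-cross-polytope has 2^(k+1)·C(n,k+1) k-faces. Here 2^24·C(33,24) = 16777216·38567100 = 647048567193600.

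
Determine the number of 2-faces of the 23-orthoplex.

Number of 2-faces = 2^(2+1) · C(23,2+1) = 8 · 1771 = 14168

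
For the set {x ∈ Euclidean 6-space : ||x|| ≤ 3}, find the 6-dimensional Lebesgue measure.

Volume = π^{6/2}·(3)^6/Γ(4) = 243·π^3/2 ≈ 3767.26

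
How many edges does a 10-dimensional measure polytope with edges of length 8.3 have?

The 10-cube has n·2^(n-1) = 10·2^9 = 10·512 = 5120 edges.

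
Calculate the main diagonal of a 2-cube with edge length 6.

||(6,6,...,6)|| = √(2)·6 ≈ 8.48528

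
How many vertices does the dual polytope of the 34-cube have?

The vertices are ±e_1, ..., ±e_34, so there are 2·34 = 68.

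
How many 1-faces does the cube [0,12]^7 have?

The 7-cube has n·2^(n-1) = 7·2^6 = 7·64 = 448 edges.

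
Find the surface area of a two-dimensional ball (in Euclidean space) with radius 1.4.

S_2(1.4) = 2·π^(2/2)·(1.4)^1 / Γ(2/2) = 2πr = 2π·1.4 ≈ 8.79646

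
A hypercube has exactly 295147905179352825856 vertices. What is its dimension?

The n-cube has 2^n vertices, and 295147905179352825856 = 2^68, so n = 68.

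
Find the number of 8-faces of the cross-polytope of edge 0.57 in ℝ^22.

Number of 8-faces = 2^(8+1) · C(22,8+1) = 512 · 497420 = 254679040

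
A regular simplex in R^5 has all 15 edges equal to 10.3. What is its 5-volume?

V_5 = √(6) · 10.3^5 / (5! · 2^(5/2)) ≈ 418.317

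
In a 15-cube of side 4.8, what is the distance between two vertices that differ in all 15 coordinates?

||(4.8,4.8,...,4.8)|| = √(15)·4.8 ≈ 18.5903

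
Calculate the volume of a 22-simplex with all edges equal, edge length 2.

For a regular n-simplex with edge a, V = (a^n / n!)·√((n+1)/2^n). With a=2, n=22: V ≈ 8.73831e-18.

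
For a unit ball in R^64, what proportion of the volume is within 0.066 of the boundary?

Shell fraction = 1 - (1-0.066)^64 ≈ 0.987347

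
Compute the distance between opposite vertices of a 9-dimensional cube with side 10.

Diagonal = √9 · 10 = 30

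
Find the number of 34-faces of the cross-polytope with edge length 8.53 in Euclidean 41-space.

Number of 34-faces = 2^(34+1) · C(41,34+1) = 34359738368 · 4496388 = 154494715281014784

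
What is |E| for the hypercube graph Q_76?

Number of 1-faces = C(76,1)·2^(76-1) = 76·37778931862957161709568 = 2871198821584744289927168.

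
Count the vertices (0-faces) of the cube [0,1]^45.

Each vertex is a binary string of length 45, so there are 2^45 = 35184372088832.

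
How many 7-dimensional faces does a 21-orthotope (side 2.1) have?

Number of 7-faces = C(21,7) · 2^(21-7) = 116280 · 16384 = 1905131520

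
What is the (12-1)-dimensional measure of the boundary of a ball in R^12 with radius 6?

The surface area of an n-ball is 2π^(n/2) r^(n-1) / Γ(n/2). For n=12, r=6: 30233088·π^6/5 ≈ 5.81315e+09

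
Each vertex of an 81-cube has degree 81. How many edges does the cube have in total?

The 81-cube has n·2^(n-1) = 81·2^80 = 81·1208925819614629174706176 = 97922991388784963151200256 edges.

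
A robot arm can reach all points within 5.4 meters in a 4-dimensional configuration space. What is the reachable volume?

V_4(5.4) = π^(4/2) · (5.4)^4 / Γ(4/2 + 1) ≈ 4196.09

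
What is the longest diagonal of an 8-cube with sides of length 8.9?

The space diagonal of an n-cube of side s is s√n. Here 8.9·√8 ≈ 25.173.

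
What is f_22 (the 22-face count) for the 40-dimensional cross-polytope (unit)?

Number of 22-faces = 2^(22+1) · C(40,22+1) = 8388608 · 88732378800 = 744341142660710400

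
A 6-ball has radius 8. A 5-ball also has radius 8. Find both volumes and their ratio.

V_6(8) ≈ 1.35468e+06. V_5(8) ≈ 172484. Ratio V_6/V_5 ≈ 7.854.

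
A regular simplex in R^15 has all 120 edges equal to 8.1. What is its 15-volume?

For a regular n-simplex with edge a, V = (a^n / n!)·√((n+1)/2^n). With a=8.1, n=15: V ≈ 0.716326.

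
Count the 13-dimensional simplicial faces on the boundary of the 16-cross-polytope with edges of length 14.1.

Each 13-face is the convex hull of 14 vertices, one chosen as ±e_i from each of 14 distinct axes: 2^14·C(16,14) = 1966080.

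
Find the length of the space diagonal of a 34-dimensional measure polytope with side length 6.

Diagonal = √34 · 6 ≈ 34.9857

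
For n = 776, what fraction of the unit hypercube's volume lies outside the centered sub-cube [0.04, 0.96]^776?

1 - (1 - 2·0.04)^776 = 1 - 0.92^776 ≈ 1 - 7.931e-29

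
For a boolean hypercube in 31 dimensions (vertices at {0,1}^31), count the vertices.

Number of vertices = 2^31 = 2147483648.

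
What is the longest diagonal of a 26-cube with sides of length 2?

The space diagonal of an n-cube of side s is s√n. Here 2·√26 ≈ 10.198.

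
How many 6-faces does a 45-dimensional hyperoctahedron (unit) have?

f_6(45-orthoplex) = 2^7 · (45 choose 7) = 5808591360.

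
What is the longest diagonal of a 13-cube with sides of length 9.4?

d = √(9.4² + 9.4² + ... + 9.4²) [13 terms] = √(13·9.4²) = 9.4√13 ≈ 33.8922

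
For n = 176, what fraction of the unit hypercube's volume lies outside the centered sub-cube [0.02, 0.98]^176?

The inner cube has side 1-2·0.02 = 0.96 and volume (0.96)^176 ≈ 0.0007581, so the shell holds 0.999242 of the volume.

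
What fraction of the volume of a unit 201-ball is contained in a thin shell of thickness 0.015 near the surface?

1 - (1-0.015)^201 ≈ 0.952062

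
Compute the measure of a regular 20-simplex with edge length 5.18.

For a regular n-simplex with edge a, V = (a^n / n!)·√((n+1)/2^n). With a=5.18, n=20: V ≈ 3.55861e-07.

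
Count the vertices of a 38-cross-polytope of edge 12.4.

Number of vertices = 2n = 76.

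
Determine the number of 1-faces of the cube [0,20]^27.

Number of 1-faces = C(27,1) · 2^(27-1) = 27 · 67108864 = 1811939328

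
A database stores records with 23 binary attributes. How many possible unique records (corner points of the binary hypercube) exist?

The 23-cube has 2^23 = 8388608 vertices.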